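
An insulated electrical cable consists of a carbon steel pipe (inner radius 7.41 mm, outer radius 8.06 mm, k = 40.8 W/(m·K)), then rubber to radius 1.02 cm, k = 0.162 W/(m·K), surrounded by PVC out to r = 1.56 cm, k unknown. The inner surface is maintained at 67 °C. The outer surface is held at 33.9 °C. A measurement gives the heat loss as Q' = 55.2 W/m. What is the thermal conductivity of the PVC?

ΣR = ΔT/Q' = |67 − 33.9|/55.2 = 0.5996 m·K/W
Known resistances:
  R'_carbon steel = ln(0.00806/0.00741)/(2πk) = 0.08408/(2π·40.8) = 3.280×10^-4 m·K/W
  R'_rubber = ln(0.0102/0.00806)/(2πk) = 0.2355/(2π·0.162) = 0.2313 m·K/W
R_PVC = ΣR − ΣR_known = 0.5996 − 0.2316 = 0.3680 m·K/W
ln(r₂/r₁)/(2πk) = 0.3680 ⇒ k = 0.4249/(2π·0.3680) = 0.184 W/m·K

k = 0.184 W/m·K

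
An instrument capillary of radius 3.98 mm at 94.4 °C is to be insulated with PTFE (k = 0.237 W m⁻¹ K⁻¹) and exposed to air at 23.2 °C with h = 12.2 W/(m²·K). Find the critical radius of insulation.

r_cr = 1.94 cm

For a cylinder, r_cr = k_ins/h = 0.237/12.2 = 0.0194 m = 1.94 cm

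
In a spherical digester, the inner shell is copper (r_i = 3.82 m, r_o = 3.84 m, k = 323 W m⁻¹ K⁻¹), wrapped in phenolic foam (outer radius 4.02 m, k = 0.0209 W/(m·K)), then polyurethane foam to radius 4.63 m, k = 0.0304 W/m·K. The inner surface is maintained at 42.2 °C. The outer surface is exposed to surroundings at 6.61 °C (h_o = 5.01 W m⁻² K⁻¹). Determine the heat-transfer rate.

Q = 272 W

Treat each layer as a resistance in series:
  R_copper = (1/3.82 − 1/3.84)/(4πk) = 0.001363/(4π·323) = 3.359×10^-7 K/W
  R_phenolic foam = (1/3.84 − 1/4.02)/(4πk) = 0.01166/(4π·0.0209) = 0.04440 K/W
  R_polyurethane foam = (1/4.02 − 1/4.63)/(4πk) = 0.03277/(4π·0.0304) = 0.08579 K/W
  R_conv,out = 1/(4πr²h) = 1/(4π·4.63²·5.01) = 7.410×10^-4 K/W
ΣR = 3.359×10^-7 + 0.04440 + 0.08579 + 7.410×10^-4 = 0.1309 K/W
Q = ΔT/ΣR = (42.2 °C − 6.61 °C)/0.1309 = 272 W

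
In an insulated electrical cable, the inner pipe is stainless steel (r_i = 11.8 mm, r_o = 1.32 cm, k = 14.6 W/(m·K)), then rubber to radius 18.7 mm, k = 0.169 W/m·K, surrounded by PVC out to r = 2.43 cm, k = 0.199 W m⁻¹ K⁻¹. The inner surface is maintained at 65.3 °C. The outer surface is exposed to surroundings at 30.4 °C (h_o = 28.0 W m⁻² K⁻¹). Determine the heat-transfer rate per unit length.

Series thermal resistances, inner to outer:
  R'_stainless steel = ln(0.0132/0.0118)/(2πk) = 0.1121/(2π·14.6) = 0.001222 m·K/W
  R'_rubber = ln(0.0187/0.0132)/(2πk) = 0.3483/(2π·0.169) = 0.3280 m·K/W
  R'_PVC = ln(0.0243/0.0187)/(2πk) = 0.2620/(2π·0.199) = 0.2095 m·K/W
  R'_conv,out = 1/(2πr h) = 1/(2π·0.0243·28.0) = 0.2339 m·K/W
ΣR = 0.001222 + 0.3280 + 0.2095 + 0.2339 = 0.7726 m·K/W
Q' = ΔT/ΣR = (65.3 °C − 30.4 °C)/0.7726 = 45.2 W/m

Q' = 45.2 W/m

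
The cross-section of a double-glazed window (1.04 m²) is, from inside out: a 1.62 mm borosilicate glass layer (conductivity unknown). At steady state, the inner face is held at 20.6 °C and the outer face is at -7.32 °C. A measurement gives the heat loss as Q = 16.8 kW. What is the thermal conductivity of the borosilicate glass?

ΣR = ΔT/Q = |20.6 − -7.32|/16800 = 0.001662 K/W
L/(kA) = 0.001662 ⇒ k = 0.00162/(0.001662·1.04) = 0.937 W/m·K

k = 0.937 W/m·K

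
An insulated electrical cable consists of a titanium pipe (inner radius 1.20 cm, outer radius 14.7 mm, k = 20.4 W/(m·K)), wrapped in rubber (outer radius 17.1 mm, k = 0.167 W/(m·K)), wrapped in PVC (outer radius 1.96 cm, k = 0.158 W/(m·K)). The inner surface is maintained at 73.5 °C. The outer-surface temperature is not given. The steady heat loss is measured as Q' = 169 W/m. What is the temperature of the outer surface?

Sum the resistances:
  R'_titanium = ln(0.0147/0.0120)/(2πk) = 0.2029/(2π·20.4) = 0.001583 m·K/W
  R'_rubber = ln(0.0171/0.0147)/(2πk) = 0.1512/(2π·0.167) = 0.1441 m·K/W
  R'_PVC = ln(0.0196/0.0171)/(2πk) = 0.1365/(2π·0.158) = 0.1374 m·K/W
ΣR = 0.2832 m·K/W
ΔT = Q'·ΣR = 169 × 0.2832 = 47.86 K
Heat flows outward, so T_out = T_in − ΔT = 73.5 − 47.86 = 25.6 °C

T_out = 25.6 °C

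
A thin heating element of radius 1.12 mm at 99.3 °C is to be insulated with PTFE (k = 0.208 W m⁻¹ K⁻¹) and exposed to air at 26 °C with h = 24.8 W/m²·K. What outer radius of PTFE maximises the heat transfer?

For a cylinder, r_cr = k_ins/h = 0.208/24.8 = 0.00839 m = 0.839 cm

r_cr = 0.839 cm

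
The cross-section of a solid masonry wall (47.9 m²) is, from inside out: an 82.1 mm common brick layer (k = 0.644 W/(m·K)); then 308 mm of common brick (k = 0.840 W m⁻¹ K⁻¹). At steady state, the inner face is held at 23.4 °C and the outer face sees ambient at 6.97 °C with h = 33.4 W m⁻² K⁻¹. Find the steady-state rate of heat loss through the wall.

Resistance network (inner→outer):
  R_common brick = L/(kA) = 0.0821/(0.644·47.9) = 0.002661 K/W
  R_common brick = L/(kA) = 0.308/(0.840·47.9) = 0.007655 K/W
  R_conv,out = 1/(hA) = 1/(33.4·47.9) = 6.251×10^-4 K/W
ΣR = 0.002661 + 0.007655 + 6.251×10^-4 = 0.01094 K/W
Q = ΔT/ΣR = (23.4 °C − 6.97 °C)/0.01094 = 1500 W

Q = 1500 W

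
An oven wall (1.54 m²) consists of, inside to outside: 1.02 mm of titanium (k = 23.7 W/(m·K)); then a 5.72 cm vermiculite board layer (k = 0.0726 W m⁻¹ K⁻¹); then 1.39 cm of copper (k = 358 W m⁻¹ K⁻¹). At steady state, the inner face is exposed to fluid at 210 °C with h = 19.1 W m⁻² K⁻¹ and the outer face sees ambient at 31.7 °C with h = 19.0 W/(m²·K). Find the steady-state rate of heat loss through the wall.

Q = 308 W

Resistance network (inner→outer):
  R_conv,in = 1/(hA) = 1/(19.1·1.54) = 0.03400 K/W
  R_titanium = L/(kA) = 0.00102/(23.7·1.54) = 2.795×10^-5 K/W
  R_vermiculite board = L/(kA) = 0.0572/(0.0726·1.54) = 0.5116 K/W
  R_copper = L/(kA) = 0.0139/(358·1.54) = 2.521×10^-5 K/W
  R_conv,out = 1/(hA) = 1/(19.0·1.54) = 0.03418 K/W
ΣR = 0.03400 + 2.795×10^-5 + 0.5116 + 2.521×10^-5 + 0.03418 = 0.5798 K/W
Q = ΔT/ΣR = (210 °C − 31.7 °C)/0.5798 = 308 W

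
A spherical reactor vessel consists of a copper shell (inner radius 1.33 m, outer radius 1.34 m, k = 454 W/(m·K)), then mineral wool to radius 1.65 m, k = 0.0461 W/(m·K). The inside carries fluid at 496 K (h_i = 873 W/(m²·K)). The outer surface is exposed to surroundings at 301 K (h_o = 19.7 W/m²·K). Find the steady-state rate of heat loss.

Treat each layer as a resistance in series:
  R_conv,in = 1/(4πr²h) = 1/(4π·1.33²·873) = 5.153×10^-5 K/W
  R_copper = (1/1.33 − 1/1.34)/(4πk) = 0.005611/(4π·454) = 9.835×10^-7 K/W
  R_mineral wool = (1/1.34 − 1/1.65)/(4πk) = 0.1402/(4π·0.0461) = 0.2420 K/W
  R_conv,out = 1/(4πr²h) = 1/(4π·1.65²·19.7) = 0.001484 K/W
ΣR = 5.153×10^-5 + 9.835×10^-7 + 0.2420 + 0.001484 = 0.2435 K/W
Q = ΔT/ΣR = (496 K − 301 K)/0.2435 = 801 W

Q = 801 W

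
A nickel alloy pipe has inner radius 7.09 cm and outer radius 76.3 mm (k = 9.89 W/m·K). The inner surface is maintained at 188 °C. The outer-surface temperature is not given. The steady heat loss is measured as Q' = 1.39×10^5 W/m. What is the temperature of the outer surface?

T_out = 23.8 °C

Series resistances:
  R'_nickel alloy = ln(0.0763/0.0709)/(2πk) = 0.07340/(2π·9.89) = 0.001181 m·K/W
ΣR = 0.001181 m·K/W
ΔT = Q'·ΣR = 1.39×10^5 × 0.001181 = 164.2 K
Heat flows outward, so T_out = T_in − ΔT = 188 − 164.2 = 23.8 °C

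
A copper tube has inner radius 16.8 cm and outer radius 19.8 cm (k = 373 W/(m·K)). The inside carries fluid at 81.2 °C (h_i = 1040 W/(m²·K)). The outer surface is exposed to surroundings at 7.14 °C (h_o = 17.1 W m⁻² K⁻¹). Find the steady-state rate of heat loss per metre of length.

Treat each layer as a resistance in series:
  R'_conv,in = 1/(2πr h) = 1/(2π·0.168·1040) = 9.109×10^-4 m·K/W
  R'_copper = ln(0.198/0.168)/(2πk) = 0.1643/(2π·373) = 7.011×10^-5 m·K/W
  R'_conv,out = 1/(2πr h) = 1/(2π·0.198·17.1) = 0.04701 m·K/W
ΣR = 9.109×10^-4 + 7.011×10^-5 + 0.04701 = 0.04799 m·K/W
Q' = ΔT/ΣR = (81.2 °C − 7.14 °C)/0.04799 = 1540 W/m

Q' = 1540 W/m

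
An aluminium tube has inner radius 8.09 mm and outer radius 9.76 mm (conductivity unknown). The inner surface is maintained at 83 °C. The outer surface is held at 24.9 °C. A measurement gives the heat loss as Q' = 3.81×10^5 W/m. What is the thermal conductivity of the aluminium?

ΣR = ΔT/Q' = |83 − 24.9|/3.81×10^5 = 1.525×10^-4 m·K/W
ln(r₂/r₁)/(2πk) = 1.525×10^-4 ⇒ k = 0.1877/(2π·1.525×10^-4) = 196 W/m·K

k = 196 W/m·K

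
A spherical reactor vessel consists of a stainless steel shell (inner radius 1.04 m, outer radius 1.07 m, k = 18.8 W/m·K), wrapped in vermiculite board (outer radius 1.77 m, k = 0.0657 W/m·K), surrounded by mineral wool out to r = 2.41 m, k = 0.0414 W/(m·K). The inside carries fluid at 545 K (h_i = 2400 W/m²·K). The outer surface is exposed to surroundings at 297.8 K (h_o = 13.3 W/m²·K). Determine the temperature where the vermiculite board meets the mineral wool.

T = 395 K

Resistance network (inner→outer):
  R_conv,in = 1/(4πr²h) = 1/(4π·1.04²·2400) = 3.066×10^-5 K/W
  R_stainless steel = (1/1.04 − 1/1.07)/(4πk) = 0.02696/(4π·18.8) = 1.141×10^-4 K/W
  R_vermiculite board = (1/1.07 − 1/1.77)/(4πk) = 0.3696/(4π·0.0657) = 0.4477 K/W
  R_mineral wool = (1/1.77 − 1/2.41)/(4πk) = 0.1500/(4π·0.0414) = 0.2884 K/W
  R_conv,out = 1/(4πr²h) = 1/(4π·2.41²·13.3) = 0.001030 K/W
ΣR = 3.066×10^-5 + 1.141×10^-4 + 0.4477 + 0.2884 + 0.001030 = 0.7373 K/W
Q = ΔT/ΣR = (545 K − 297.8 K)/0.7373 = 335.3 W
From the inner boundary to the vermiculite board/mineral wool interface, ΣR_partial = 0.4478 K/W.
T_interface = T_in − Q·ΣR_partial = 545 K − (335.3)(0.4478) = 395 K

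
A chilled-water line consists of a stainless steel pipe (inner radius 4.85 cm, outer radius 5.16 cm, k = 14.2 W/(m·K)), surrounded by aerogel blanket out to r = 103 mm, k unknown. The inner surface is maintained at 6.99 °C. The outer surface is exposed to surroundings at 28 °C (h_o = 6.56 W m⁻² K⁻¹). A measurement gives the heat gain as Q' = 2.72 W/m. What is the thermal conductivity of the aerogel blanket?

k = 0.0147 W/m·K

ΣR = ΔT/Q' = |6.99 − 28|/2.72 = 7.724 m·K/W
Known resistances:
  R'_stainless steel = ln(0.0516/0.0485)/(2πk) = 0.06196/(2π·14.2) = 6.944×10^-4 m·K/W
  R'_conv,out = 1/(2πr h) = 1/(2π·0.103·6.56) = 0.2355 m·K/W
R_aerogel blanket = ΣR − ΣR_known = 7.724 − 0.2362 = 7.488 m·K/W
ln(r₂/r₁)/(2πk) = 7.488 ⇒ k = 0.6912/(2π·7.488) = 0.0147 W/m·K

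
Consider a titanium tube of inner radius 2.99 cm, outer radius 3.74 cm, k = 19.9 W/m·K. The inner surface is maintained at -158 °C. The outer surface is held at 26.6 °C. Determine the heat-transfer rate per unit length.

Q' = 103 kW/m

Q' = 2πk·ΔT/ln(r₂/r₁) = 2π × 19.9 × 184.6 / ln(0.0374/0.0299) = 1.03×10^5 W/m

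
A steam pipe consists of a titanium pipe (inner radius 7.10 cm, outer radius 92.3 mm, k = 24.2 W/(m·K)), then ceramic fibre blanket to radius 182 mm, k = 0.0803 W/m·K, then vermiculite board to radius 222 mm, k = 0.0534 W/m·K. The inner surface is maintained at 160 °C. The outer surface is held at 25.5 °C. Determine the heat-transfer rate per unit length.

Q' = 69.3 W/m

Series thermal resistances, inner to outer:
  R'_titanium = ln(0.0923/0.0710)/(2πk) = 0.2624/(2π·24.2) = 0.001725 m·K/W
  R'_ceramic fibre blanket = ln(0.182/0.0923)/(2πk) = 0.6790/(2π·0.0803) = 1.346 m·K/W
  R'_vermiculite board = ln(0.222/0.182)/(2πk) = 0.1987/(2π·0.0534) = 0.5921 m·K/W
ΣR = 0.001725 + 1.346 + 0.5921 = 1.940 m·K/W
Q' = ΔT/ΣR = (160 °C − 25.5 °C)/1.940 = 69.3 W/m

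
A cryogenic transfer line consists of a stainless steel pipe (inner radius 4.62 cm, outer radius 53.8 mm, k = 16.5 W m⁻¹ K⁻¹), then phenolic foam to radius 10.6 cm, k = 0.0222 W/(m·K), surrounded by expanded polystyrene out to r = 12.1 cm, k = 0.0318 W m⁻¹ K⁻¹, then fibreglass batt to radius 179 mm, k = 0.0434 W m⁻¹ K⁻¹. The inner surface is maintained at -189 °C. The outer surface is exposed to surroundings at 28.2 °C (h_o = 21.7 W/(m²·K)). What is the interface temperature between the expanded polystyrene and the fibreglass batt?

T = -17.6 °C

Series thermal resistances, inner to outer:
  R'_stainless steel = ln(0.0538/0.0462)/(2πk) = 0.1523/(2π·16.5) = 0.001469 m·K/W
  R'_phenolic foam = ln(0.106/0.0538)/(2πk) = 0.6782/(2π·0.0222) = 4.862 m·K/W
  R'_expanded polystyrene = ln(0.121/0.106)/(2πk) = 0.1324/(2π·0.0318) = 0.6624 m·K/W
  R'_fibreglass batt = ln(0.179/0.121)/(2πk) = 0.3916/(2π·0.0434) = 1.436 m·K/W
  R'_conv,out = 1/(2πr h) = 1/(2π·0.179·21.7) = 0.04097 m·K/W
ΣR = 0.001469 + 4.862 + 0.6624 + 1.436 + 0.04097 = 7.003 m·K/W
Q' = ΔT/ΣR = (-189 °C − 28.2 °C)/7.003 = -31.02 W/m
From the inner boundary to the expanded polystyrene/fibreglass batt interface, ΣR_partial = 5.526 m·K/W.
T_interface = T_in − Q'·ΣR_partial = -189 °C − (-31.02)(5.526) = -17.6 °C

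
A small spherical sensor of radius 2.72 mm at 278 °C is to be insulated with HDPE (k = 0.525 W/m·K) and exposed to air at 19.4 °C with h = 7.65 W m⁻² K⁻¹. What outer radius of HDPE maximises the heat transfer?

r_cr = 13.7 cm

For a sphere, r_cr = 2k_ins/h = 2·0.525/7.65 = 0.137 m = 13.7 cm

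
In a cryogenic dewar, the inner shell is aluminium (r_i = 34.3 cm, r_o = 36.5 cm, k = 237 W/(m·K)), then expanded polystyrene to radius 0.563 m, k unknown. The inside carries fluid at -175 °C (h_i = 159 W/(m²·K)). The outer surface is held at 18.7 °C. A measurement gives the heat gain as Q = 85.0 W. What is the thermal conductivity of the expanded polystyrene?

ΣR = ΔT/Q = |-175 − 18.7|/85.0 = 2.279 K/W
Known resistances:
  R_conv,in = 1/(4πr²h) = 1/(4π·0.343²·159) = 0.004254 K/W
  R_aluminium = (1/0.343 − 1/0.365)/(4πk) = 0.1757/(4π·237) = 5.900×10^-5 K/W
R_expanded polystyrene = ΣR − ΣR_known = 2.279 − 0.004313 = 2.275 K/W
(1/r₁−1/r₂)/(4πk) = 2.275 ⇒ k = 0.9635/(4π·2.275) = 0.0337 W/m·K

k = 0.0337 W/m·K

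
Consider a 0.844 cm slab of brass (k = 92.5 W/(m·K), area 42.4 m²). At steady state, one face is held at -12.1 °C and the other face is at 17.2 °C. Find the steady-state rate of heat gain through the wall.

Q = 13600 kW

Q = kA·ΔT/L = 92.5 × 42.4 × |-12.1 °C − 17.2 °C| / 0.00844 = 1.36×10^7 W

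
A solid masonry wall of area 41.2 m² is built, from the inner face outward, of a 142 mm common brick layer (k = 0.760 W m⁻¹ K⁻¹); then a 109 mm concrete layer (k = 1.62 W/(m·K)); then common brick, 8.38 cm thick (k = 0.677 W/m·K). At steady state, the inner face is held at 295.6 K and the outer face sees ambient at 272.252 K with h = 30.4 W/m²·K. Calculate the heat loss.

Series thermal resistances, inner to outer:
  R_common brick = L/(kA) = 0.142/(0.760·41.2) = 0.004535 K/W
  R_concrete = L/(kA) = 0.109/(1.62·41.2) = 0.001633 K/W
  R_common brick = L/(kA) = 0.0838/(0.677·41.2) = 0.003004 K/W
  R_conv,out = 1/(hA) = 1/(30.4·41.2) = 7.984×10^-4 K/W
ΣR = 0.004535 + 0.001633 + 0.003004 + 7.984×10^-4 = 0.009970 K/W
Q = ΔT/ΣR = (295.6 K − 272.252 K)/0.009970 = 2340 W

Q = 2340 W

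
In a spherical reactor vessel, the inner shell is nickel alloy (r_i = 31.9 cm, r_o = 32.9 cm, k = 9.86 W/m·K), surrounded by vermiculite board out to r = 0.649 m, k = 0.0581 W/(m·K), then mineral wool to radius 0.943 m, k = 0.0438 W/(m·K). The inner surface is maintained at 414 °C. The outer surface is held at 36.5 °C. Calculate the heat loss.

Treat each layer as a resistance in series:
  R_nickel alloy = (1/0.319 − 1/0.329)/(4πk) = 0.09528/(4π·9.86) = 7.690×10^-4 K/W
  R_vermiculite board = (1/0.329 − 1/0.649)/(4πk) = 1.499/(4π·0.0581) = 2.053 K/W
  R_mineral wool = (1/0.649 − 1/0.943)/(4πk) = 0.4804/(4π·0.0438) = 0.8728 K/W
ΣR = 7.690×10^-4 + 2.053 + 0.8728 = 2.927 K/W
Q = ΔT/ΣR = (414 °C − 36.5 °C)/2.927 = 129 W

Q = 129 W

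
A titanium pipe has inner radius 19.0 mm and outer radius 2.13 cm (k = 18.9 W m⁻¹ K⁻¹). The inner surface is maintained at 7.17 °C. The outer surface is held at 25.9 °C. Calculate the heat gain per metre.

Q' = 19.5 kW/m

Q' = 2πk·ΔT/ln(r₂/r₁) = 2π × 18.9 × 18.73 / ln(0.0213/0.0190) = 19500 W/m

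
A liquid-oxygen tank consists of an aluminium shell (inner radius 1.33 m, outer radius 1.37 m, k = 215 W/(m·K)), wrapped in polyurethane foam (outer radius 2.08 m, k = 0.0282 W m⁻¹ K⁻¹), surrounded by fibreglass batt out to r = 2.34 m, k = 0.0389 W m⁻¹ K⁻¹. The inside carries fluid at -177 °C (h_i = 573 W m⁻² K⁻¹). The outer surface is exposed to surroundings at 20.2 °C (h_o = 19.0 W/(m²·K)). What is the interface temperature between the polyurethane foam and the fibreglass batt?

Treat each layer as a resistance in series:
  R_conv,in = 1/(4πr²h) = 1/(4π·1.33²·573) = 7.851×10^-5 K/W
  R_aluminium = (1/1.33 − 1/1.37)/(4πk) = 0.02195/(4π·215) = 8.125×10^-6 K/W
  R_polyurethane foam = (1/1.37 − 1/2.08)/(4πk) = 0.2492/(4π·0.0282) = 0.7031 K/W
  R_fibreglass batt = (1/2.08 − 1/2.34)/(4πk) = 0.05342/(4π·0.0389) = 0.1093 K/W
  R_conv,out = 1/(4πr²h) = 1/(4π·2.34²·19.0) = 7.649×10^-4 K/W
ΣR = 7.851×10^-5 + 8.125×10^-6 + 0.7031 + 0.1093 + 7.649×10^-4 = 0.8133 K/W
Q = ΔT/ΣR = (-177 °C − 20.2 °C)/0.8133 = -242.5 W
From the inner boundary to the polyurethane foam/fibreglass batt interface, ΣR_partial = 0.7032 K/W.
T_interface = T_in − Q·ΣR_partial = -177 °C − (-242.5)(0.7032) = -6.5 °C

T = -6.5 °C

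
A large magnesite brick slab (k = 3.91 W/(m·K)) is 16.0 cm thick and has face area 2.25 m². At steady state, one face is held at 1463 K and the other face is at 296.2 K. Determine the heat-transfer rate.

Q = 64.2 kW

Q = kA·ΔT/L = 3.91 × 2.25 × |1463 K − 296.2 K| / 0.160 = 64200 W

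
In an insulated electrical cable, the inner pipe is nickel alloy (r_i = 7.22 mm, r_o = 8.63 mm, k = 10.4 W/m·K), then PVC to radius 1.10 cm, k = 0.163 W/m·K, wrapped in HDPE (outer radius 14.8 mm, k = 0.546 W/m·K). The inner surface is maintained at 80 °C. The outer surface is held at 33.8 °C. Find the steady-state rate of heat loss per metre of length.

Resistance network (inner→outer):
  R'_nickel alloy = ln(0.00863/0.00722)/(2πk) = 0.1784/(2π·10.4) = 0.002730 m·K/W
  R'_PVC = ln(0.0110/0.00863)/(2πk) = 0.2427/(2π·0.163) = 0.2369 m·K/W
  R'_HDPE = ln(0.0148/0.0110)/(2πk) = 0.2967/(2π·0.546) = 0.08650 m·K/W
ΣR = 0.002730 + 0.2369 + 0.08650 = 0.3261 m·K/W
Q' = ΔT/ΣR = (80 °C − 33.8 °C)/0.3261 = 142 W/m

Q' = 142 W/m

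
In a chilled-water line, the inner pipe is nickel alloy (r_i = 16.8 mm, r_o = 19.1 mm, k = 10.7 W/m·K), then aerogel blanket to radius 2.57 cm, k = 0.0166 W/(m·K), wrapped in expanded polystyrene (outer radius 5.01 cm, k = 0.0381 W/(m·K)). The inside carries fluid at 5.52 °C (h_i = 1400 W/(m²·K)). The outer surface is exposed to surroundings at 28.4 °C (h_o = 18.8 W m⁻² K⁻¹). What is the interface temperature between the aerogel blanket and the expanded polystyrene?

T = 16.8 °C

Series thermal resistances, inner to outer:
  R'_conv,in = 1/(2πr h) = 1/(2π·0.0168·1400) = 0.006767 m·K/W
  R'_nickel alloy = ln(0.0191/0.0168)/(2πk) = 0.1283/(2π·10.7) = 0.001909 m·K/W
  R'_aerogel blanket = ln(0.0257/0.0191)/(2πk) = 0.2968/(2π·0.0166) = 2.846 m·K/W
  R'_expanded polystyrene = ln(0.0501/0.0257)/(2πk) = 0.6675/(2π·0.0381) = 2.788 m·K/W
  R'_conv,out = 1/(2πr h) = 1/(2π·0.0501·18.8) = 0.1690 m·K/W
ΣR = 0.006767 + 0.001909 + 2.846 + 2.788 + 0.1690 = 5.812 m·K/W
Q' = ΔT/ΣR = (5.52 °C − 28.4 °C)/5.812 = -3.937 W/m
From the inner boundary to the aerogel blanket/expanded polystyrene interface, ΣR_partial = 2.855 m·K/W.
T_interface = T_in − Q'·ΣR_partial = 5.52 °C − (-3.937)(2.855) = 16.8 °C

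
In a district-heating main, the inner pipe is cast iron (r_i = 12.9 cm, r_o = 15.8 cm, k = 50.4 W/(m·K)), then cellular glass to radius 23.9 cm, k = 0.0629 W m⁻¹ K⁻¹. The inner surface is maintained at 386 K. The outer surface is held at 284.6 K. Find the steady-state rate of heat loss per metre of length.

Q' = 96.8 W/m

Resistance network (inner→outer):
  R'_cast iron = ln(0.158/0.129)/(2πk) = 0.2028/(2π·50.4) = 6.404×10^-4 m·K/W
  R'_cellular glass = ln(0.239/0.158)/(2πk) = 0.4139/(2π·0.0629) = 1.047 m·K/W
ΣR = 6.404×10^-4 + 1.047 = 1.048 m·K/W
Q' = ΔT/ΣR = (386 K − 284.6 K)/1.048 = 96.8 W/m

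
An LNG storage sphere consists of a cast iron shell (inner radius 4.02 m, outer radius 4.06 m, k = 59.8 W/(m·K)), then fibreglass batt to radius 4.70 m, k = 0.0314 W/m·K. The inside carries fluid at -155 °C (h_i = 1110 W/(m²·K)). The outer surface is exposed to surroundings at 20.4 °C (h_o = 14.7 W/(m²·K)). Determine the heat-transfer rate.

Q = 2060 W

Treat each layer as a resistance in series:
  R_conv,in = 1/(4πr²h) = 1/(4π·4.02²·1110) = 4.436×10^-6 K/W
  R_cast iron = (1/4.02 − 1/4.06)/(4πk) = 0.002451/(4π·59.8) = 3.261×10^-6 K/W
  R_fibreglass batt = (1/4.06 − 1/4.70)/(4πk) = 0.03354/(4π·0.0314) = 0.08500 K/W
  R_conv,out = 1/(4πr²h) = 1/(4π·4.70²·14.7) = 2.451×10^-4 K/W
ΣR = 4.436×10^-6 + 3.261×10^-6 + 0.08500 + 2.451×10^-4 = 0.08525 K/W
Q = ΔT/ΣR = (-155 °C − 20.4 °C)/0.08525 = -2060 W
(Negative Q ⇒ heat flows inward; heat gain = 2060 W.)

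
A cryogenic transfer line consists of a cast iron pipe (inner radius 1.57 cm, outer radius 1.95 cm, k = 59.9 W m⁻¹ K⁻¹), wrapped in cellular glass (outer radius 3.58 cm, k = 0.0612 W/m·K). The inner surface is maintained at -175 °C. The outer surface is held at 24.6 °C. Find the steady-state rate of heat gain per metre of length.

Q' = 126 W/m

Treat each layer as a resistance in series:
  R'_cast iron = ln(0.0195/0.0157)/(2πk) = 0.2168/(2π·59.9) = 5.759×10^-4 m·K/W
  R'_cellular glass = ln(0.0358/0.0195)/(2πk) = 0.6075/(2π·0.0612) = 1.580 m·K/W
ΣR = 5.759×10^-4 + 1.580 = 1.581 m·K/W
Q' = ΔT/ΣR = (-175 °C − 24.6 °C)/1.581 = -126 W/m
(Negative Q' ⇒ heat flows inward; heat gain = 126 W/m.)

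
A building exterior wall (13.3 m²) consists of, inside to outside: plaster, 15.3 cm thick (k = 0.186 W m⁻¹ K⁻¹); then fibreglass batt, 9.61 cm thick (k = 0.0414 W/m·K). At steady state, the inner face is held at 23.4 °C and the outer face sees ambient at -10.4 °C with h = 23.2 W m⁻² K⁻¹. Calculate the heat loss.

Q = 141 W

Resistance network (inner→outer):
  R_plaster = L/(kA) = 0.153/(0.186·13.3) = 0.06185 K/W
  R_fibreglass batt = L/(kA) = 0.0961/(0.0414·13.3) = 0.1745 K/W
  R_conv,out = 1/(hA) = 1/(23.2·13.3) = 0.003241 K/W
ΣR = 0.06185 + 0.1745 + 0.003241 = 0.2396 K/W
Q = ΔT/ΣR = (23.4 °C − -10.4 °C)/0.2396 = 141 W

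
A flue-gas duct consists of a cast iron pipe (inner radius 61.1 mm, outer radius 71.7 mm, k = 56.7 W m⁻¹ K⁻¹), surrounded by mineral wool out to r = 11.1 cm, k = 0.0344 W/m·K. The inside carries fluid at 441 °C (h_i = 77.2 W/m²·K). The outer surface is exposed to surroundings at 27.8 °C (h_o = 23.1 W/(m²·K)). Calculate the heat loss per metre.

Treat each layer as a resistance in series:
  R'_conv,in = 1/(2πr h) = 1/(2π·0.0611·77.2) = 0.03374 m·K/W
  R'_cast iron = ln(0.0717/0.0611)/(2πk) = 0.1600/(2π·56.7) = 4.491×10^-4 m·K/W
  R'_mineral wool = ln(0.111/0.0717)/(2πk) = 0.4370/(2π·0.0344) = 2.022 m·K/W
  R'_conv,out = 1/(2πr h) = 1/(2π·0.111·23.1) = 0.06207 m·K/W
ΣR = 0.03374 + 4.491×10^-4 + 2.022 + 0.06207 = 2.118 m·K/W
Q' = ΔT/ΣR = (441 °C − 27.8 °C)/2.118 = 195 W/m

Q' = 195 W/m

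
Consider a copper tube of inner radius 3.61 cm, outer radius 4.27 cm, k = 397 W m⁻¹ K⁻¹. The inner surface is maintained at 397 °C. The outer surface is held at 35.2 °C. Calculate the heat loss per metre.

Q' = 5370 kW/m

Q' = 2πk·ΔT/ln(r₂/r₁) = 2π × 397 × 361.8 / ln(0.0427/0.0361) = 5.37×10^6 W/m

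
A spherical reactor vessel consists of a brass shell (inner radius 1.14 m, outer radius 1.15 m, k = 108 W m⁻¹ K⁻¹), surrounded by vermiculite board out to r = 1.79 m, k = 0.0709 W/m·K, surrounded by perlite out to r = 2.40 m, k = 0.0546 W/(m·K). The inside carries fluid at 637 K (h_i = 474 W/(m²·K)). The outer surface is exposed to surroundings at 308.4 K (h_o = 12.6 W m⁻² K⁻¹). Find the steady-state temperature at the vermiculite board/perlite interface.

T = 431 K

Treat each layer as a resistance in series:
  R_conv,in = 1/(4πr²h) = 1/(4π·1.14²·474) = 1.292×10^-4 K/W
  R_brass = (1/1.14 − 1/1.15)/(4πk) = 0.007628/(4π·108) = 5.620×10^-6 K/W
  R_vermiculite board = (1/1.15 − 1/1.79)/(4πk) = 0.3109/(4π·0.0709) = 0.3490 K/W
  R_perlite = (1/1.79 − 1/2.40)/(4πk) = 0.1420/(4π·0.0546) = 0.2069 K/W
  R_conv,out = 1/(4πr²h) = 1/(4π·2.40²·12.6) = 0.001096 K/W
ΣR = 1.292×10^-4 + 5.620×10^-6 + 0.3490 + 0.2069 + 0.001096 = 0.5571 K/W
Q = ΔT/ΣR = (637 K − 308.4 K)/0.5571 = 589.8 W
From the inner boundary to the vermiculite board/perlite interface, ΣR_partial = 0.3491 K/W.
T_interface = T_in − Q·ΣR_partial = 637 K − (589.8)(0.3491) = 431 K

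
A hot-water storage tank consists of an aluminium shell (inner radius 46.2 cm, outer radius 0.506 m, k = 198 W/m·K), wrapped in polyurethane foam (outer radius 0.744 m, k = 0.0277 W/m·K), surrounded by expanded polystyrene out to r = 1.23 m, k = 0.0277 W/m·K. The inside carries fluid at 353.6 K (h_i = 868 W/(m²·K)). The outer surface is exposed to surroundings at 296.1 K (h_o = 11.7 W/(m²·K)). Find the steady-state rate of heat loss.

Q = 17.2 W

Series thermal resistances, inner to outer:
  R_conv,in = 1/(4πr²h) = 1/(4π·0.462²·868) = 4.295×10^-4 K/W
  R_aluminium = (1/0.462 − 1/0.506)/(4πk) = 0.1882/(4π·198) = 7.565×10^-5 K/W
  R_polyurethane foam = (1/0.506 − 1/0.744)/(4πk) = 0.6322/(4π·0.0277) = 1.816 K/W
  R_expanded polystyrene = (1/0.744 − 1/1.23)/(4πk) = 0.5311/(4π·0.0277) = 1.526 K/W
  R_conv,out = 1/(4πr²h) = 1/(4π·1.23²·11.7) = 0.004496 K/W
ΣR = 4.295×10^-4 + 7.565×10^-5 + 1.816 + 1.526 + 0.004496 = 3.347 K/W
Q = ΔT/ΣR = (353.6 K − 296.1 K)/3.347 = 17.2 W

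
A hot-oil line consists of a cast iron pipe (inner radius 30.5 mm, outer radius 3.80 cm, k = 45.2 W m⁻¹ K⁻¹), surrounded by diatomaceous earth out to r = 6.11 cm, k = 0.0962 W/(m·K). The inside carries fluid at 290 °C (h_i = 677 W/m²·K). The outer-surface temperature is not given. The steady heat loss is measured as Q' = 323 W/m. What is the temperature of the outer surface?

Series resistances:
  R'_conv,in = 1/(2πr h) = 1/(2π·0.0305·677) = 0.007708 m·K/W
  R'_cast iron = ln(0.0380/0.0305)/(2πk) = 0.2199/(2π·45.2) = 7.742×10^-4 m·K/W
  R'_diatomaceous earth = ln(0.0611/0.0380)/(2πk) = 0.4749/(2π·0.0962) = 0.7857 m·K/W
ΣR = 0.7942 m·K/W
ΔT = Q'·ΣR = 323 × 0.7942 = 256.5 K
Heat flows outward, so T_out = T_in − ΔT = 290 − 256.5 = 33.5 °C

T_out = 33.5 °C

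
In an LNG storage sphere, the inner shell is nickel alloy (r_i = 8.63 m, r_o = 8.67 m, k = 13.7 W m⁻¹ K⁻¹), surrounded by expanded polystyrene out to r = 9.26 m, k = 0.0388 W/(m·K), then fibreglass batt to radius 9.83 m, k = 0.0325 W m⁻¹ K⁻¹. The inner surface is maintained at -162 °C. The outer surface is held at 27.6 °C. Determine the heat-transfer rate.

Treat each layer as a resistance in series:
  R_nickel alloy = (1/8.63 − 1/8.67)/(4πk) = 5.346×10^-4/(4π·13.7) = 3.105×10^-6 K/W
  R_expanded polystyrene = (1/8.67 − 1/9.26)/(4πk) = 0.007349/(4π·0.0388) = 0.01507 K/W
  R_fibreglass batt = (1/9.26 − 1/9.83)/(4πk) = 0.006262/(4π·0.0325) = 0.01533 K/W
ΣR = 3.105×10^-6 + 0.01507 + 0.01533 = 0.03040 K/W
Q = ΔT/ΣR = (-162 °C − 27.6 °C)/0.03040 = -6240 W
(Negative Q ⇒ heat flows inward; heat gain = 6240 W.)

Q = 6.24 kW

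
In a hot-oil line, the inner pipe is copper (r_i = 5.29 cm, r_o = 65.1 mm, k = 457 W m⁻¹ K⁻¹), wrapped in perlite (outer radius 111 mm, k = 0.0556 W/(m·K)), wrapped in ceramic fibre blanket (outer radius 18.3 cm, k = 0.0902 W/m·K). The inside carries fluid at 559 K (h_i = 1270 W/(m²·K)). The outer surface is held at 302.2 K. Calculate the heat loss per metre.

Q' = 106 W/m

Resistance network (inner→outer):
  R'_conv,in = 1/(2πr h) = 1/(2π·0.0529·1270) = 0.002369 m·K/W
  R'_copper = ln(0.0651/0.0529)/(2πk) = 0.2075/(2π·457) = 7.227×10^-5 m·K/W
  R'_perlite = ln(0.111/0.0651)/(2πk) = 0.5336/(2π·0.0556) = 1.527 m·K/W
  R'_ceramic fibre blanket = ln(0.183/0.111)/(2πk) = 0.5000/(2π·0.0902) = 0.8822 m·K/W
ΣR = 0.002369 + 7.227×10^-5 + 1.527 + 0.8822 = 2.412 m·K/W
Q' = ΔT/ΣR = (559 K − 302.2 K)/2.412 = 106 W/m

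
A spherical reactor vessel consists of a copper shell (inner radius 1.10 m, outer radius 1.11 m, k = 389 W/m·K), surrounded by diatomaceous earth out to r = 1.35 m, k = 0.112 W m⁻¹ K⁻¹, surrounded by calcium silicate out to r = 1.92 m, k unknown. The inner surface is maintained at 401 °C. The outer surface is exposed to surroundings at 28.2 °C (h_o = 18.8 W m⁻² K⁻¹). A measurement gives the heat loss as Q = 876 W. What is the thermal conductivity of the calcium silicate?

k = 0.0563 W/m·K

ΣR = ΔT/Q = |401 − 28.2|/876 = 0.4256 K/W
Known resistances:
  R_copper = (1/1.10 − 1/1.11)/(4πk) = 0.008190/(4π·389) = 1.675×10^-6 K/W
  R_diatomaceous earth = (1/1.11 − 1/1.35)/(4πk) = 0.1602/(4π·0.112) = 0.1138 K/W
  R_conv,out = 1/(4πr²h) = 1/(4π·1.92²·18.8) = 0.001148 K/W
R_calcium silicate = ΣR − ΣR_known = 0.4256 − 0.1149 = 0.3107 K/W
(1/r₁−1/r₂)/(4πk) = 0.3107 ⇒ k = 0.2199/(4π·0.3107) = 0.0563 W/m·K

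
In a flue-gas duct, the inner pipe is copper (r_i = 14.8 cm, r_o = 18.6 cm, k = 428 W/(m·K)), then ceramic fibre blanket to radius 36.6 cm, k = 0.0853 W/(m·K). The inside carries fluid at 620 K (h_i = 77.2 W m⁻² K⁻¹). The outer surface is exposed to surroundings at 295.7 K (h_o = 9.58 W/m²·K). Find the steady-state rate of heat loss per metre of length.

Treat each layer as a resistance in series:
  R'_conv,in = 1/(2πr h) = 1/(2π·0.148·77.2) = 0.01393 m·K/W
  R'_copper = ln(0.186/0.148)/(2πk) = 0.2285/(2π·428) = 8.498×10^-5 m·K/W
  R'_ceramic fibre blanket = ln(0.366/0.186)/(2πk) = 0.6769/(2π·0.0853) = 1.263 m·K/W
  R'_conv,out = 1/(2πr h) = 1/(2π·0.366·9.58) = 0.04539 m·K/W
ΣR = 0.01393 + 8.498×10^-5 + 1.263 + 0.04539 = 1.322 m·K/W
Q' = ΔT/ΣR = (620 K − 295.7 K)/1.322 = 245 W/m

Q' = 245 W/m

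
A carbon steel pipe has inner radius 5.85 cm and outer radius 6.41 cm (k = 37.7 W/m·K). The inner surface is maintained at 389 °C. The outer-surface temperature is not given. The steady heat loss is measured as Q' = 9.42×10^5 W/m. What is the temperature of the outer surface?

T_out = 25.5 °C

Series resistances:
  R'_carbon steel = ln(0.0641/0.0585)/(2πk) = 0.09142/(2π·37.7) = 3.859×10^-4 m·K/W
ΣR = 3.859×10^-4 m·K/W
ΔT = Q'·ΣR = 9.42×10^5 × 3.859×10^-4 = 363.5 K
Heat flows outward, so T_out = T_in − ΔT = 389 − 363.5 = 25.5 °C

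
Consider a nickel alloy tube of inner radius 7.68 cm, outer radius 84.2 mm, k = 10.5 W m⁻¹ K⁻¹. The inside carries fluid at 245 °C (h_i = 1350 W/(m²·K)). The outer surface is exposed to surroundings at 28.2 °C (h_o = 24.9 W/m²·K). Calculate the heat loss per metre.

Q' = 2.75 kW/m

Treat each layer as a resistance in series:
  R'_conv,in = 1/(2πr h) = 1/(2π·0.0768·1350) = 0.001535 m·K/W
  R'_nickel alloy = ln(0.0842/0.0768)/(2πk) = 0.09199/(2π·10.5) = 0.001394 m·K/W
  R'_conv,out = 1/(2πr h) = 1/(2π·0.0842·24.9) = 0.07591 m·K/W
ΣR = 0.001535 + 0.001394 + 0.07591 = 0.07884 m·K/W
Q' = ΔT/ΣR = (245 °C − 28.2 °C)/0.07884 = 2750 W/m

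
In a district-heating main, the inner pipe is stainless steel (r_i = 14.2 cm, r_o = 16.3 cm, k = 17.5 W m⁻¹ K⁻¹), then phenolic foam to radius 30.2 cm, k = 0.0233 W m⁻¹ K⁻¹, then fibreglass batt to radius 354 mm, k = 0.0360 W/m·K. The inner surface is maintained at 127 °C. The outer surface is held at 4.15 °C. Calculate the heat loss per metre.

Q' = 25.0 W/m

Treat each layer as a resistance in series:
  R'_stainless steel = ln(0.163/0.142)/(2πk) = 0.1379/(2π·17.5) = 0.001254 m·K/W
  R'_phenolic foam = ln(0.302/0.163)/(2πk) = 0.6167/(2π·0.0233) = 4.212 m·K/W
  R'_fibreglass batt = ln(0.354/0.302)/(2πk) = 0.1589/(2π·0.0360) = 0.7024 m·K/W
ΣR = 0.001254 + 4.212 + 0.7024 = 4.916 m·K/W
Q' = ΔT/ΣR = (127 °C − 4.15 °C)/4.916 = 25.0 W/m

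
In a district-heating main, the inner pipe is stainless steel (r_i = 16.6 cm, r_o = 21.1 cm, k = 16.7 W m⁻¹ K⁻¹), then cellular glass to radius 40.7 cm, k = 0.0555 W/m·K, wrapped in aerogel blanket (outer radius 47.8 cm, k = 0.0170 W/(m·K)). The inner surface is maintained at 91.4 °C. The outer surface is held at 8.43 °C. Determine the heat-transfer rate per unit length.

Q' = 24.5 W/m

Series thermal resistances, inner to outer:
  R'_stainless steel = ln(0.211/0.166)/(2πk) = 0.2399/(2π·16.7) = 0.002286 m·K/W
  R'_cellular glass = ln(0.407/0.211)/(2πk) = 0.6570/(2π·0.0555) = 1.884 m·K/W
  R'_aerogel blanket = ln(0.478/0.407)/(2πk) = 0.1608/(2π·0.0170) = 1.505 m·K/W
ΣR = 0.002286 + 1.884 + 1.505 = 3.391 m·K/W
Q' = ΔT/ΣR = (91.4 °C − 8.43 °C)/3.391 = 24.5 W/m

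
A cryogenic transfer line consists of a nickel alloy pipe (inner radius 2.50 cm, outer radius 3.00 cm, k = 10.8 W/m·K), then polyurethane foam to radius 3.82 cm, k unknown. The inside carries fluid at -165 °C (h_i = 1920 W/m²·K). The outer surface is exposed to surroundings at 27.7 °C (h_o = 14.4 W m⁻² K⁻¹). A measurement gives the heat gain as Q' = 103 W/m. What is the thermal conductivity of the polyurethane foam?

ΣR = ΔT/Q' = |-165 − 27.7|/103 = 1.871 m·K/W
Known resistances:
  R'_conv,in = 1/(2πr h) = 1/(2π·0.0250·1920) = 0.003316 m·K/W
  R'_nickel alloy = ln(0.0300/0.0250)/(2πk) = 0.1823/(2π·10.8) = 0.002687 m·K/W
  R'_conv,out = 1/(2πr h) = 1/(2π·0.0382·14.4) = 0.2893 m·K/W
R_polyurethane foam = ΣR − ΣR_known = 1.871 − 0.2953 = 1.576 m·K/W
ln(r₂/r₁)/(2πk) = 1.576 ⇒ k = 0.2416/(2π·1.576) = 0.0244 W/m·K

k = 0.0244 W/m·K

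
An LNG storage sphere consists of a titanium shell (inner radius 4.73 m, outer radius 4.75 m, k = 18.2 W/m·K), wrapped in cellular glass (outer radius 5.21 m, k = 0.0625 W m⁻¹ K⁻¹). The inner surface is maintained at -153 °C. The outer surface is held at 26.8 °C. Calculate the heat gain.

Q = 7600 W

Resistance network (inner→outer):
  R_titanium = (1/4.73 − 1/4.75)/(4πk) = 8.902×10^-4/(4π·18.2) = 3.892×10^-6 K/W
  R_cellular glass = (1/4.75 − 1/5.21)/(4πk) = 0.01859/(4π·0.0625) = 0.02367 K/W
ΣR = 3.892×10^-6 + 0.02367 = 0.02367 K/W
Q = ΔT/ΣR = (-153 °C − 26.8 °C)/0.02367 = -7600 W
(Negative Q ⇒ heat flows inward; heat gain = 7600 W.)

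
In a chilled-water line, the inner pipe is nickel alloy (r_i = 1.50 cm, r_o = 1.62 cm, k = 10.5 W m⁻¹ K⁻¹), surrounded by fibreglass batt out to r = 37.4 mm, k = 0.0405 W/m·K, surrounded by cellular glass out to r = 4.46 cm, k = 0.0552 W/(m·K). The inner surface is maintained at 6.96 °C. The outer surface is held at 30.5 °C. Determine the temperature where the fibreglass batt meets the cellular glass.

Resistance network (inner→outer):
  R'_nickel alloy = ln(0.0162/0.0150)/(2πk) = 0.07696/(2π·10.5) = 0.001167 m·K/W
  R'_fibreglass batt = ln(0.0374/0.0162)/(2πk) = 0.8367/(2π·0.0405) = 3.288 m·K/W
  R'_cellular glass = ln(0.0446/0.0374)/(2πk) = 0.1761/(2π·0.0552) = 0.5076 m·K/W
ΣR = 0.001167 + 3.288 + 0.5076 = 3.797 m·K/W
Q' = ΔT/ΣR = (6.96 °C − 30.5 °C)/3.797 = -6.200 W/m
From the inner boundary to the fibreglass batt/cellular glass interface, ΣR_partial = 3.289 m·K/W.
T_interface = T_in − Q'·ΣR_partial = 6.96 °C − (-6.200)(3.289) = 27.4 °C

T = 27.4 °C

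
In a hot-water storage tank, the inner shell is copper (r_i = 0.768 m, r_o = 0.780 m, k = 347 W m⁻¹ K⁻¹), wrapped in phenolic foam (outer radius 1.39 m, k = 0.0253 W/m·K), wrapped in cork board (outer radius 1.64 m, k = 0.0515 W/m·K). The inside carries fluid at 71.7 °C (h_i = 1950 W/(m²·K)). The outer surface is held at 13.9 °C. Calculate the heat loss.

Treat each layer as a resistance in series:
  R_conv,in = 1/(4πr²h) = 1/(4π·0.768²·1950) = 6.919×10^-5 K/W
  R_copper = (1/0.768 − 1/0.780)/(4πk) = 0.02003/(4π·347) = 4.594×10^-6 K/W
  R_phenolic foam = (1/0.780 − 1/1.39)/(4πk) = 0.5626/(4π·0.0253) = 1.770 K/W
  R_cork board = (1/1.39 − 1/1.64)/(4πk) = 0.1097/(4π·0.0515) = 0.1695 K/W
ΣR = 6.919×10^-5 + 4.594×10^-6 + 1.770 + 0.1695 = 1.940 K/W
Q = ΔT/ΣR = (71.7 °C − 13.9 °C)/1.940 = 29.8 W

Q = 29.8 W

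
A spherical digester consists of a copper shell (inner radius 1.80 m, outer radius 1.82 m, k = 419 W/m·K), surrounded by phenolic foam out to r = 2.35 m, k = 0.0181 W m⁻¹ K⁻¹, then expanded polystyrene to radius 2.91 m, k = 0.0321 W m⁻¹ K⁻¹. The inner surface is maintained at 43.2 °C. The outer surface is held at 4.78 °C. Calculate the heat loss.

Resistance network (inner→outer):
  R_copper = (1/1.80 − 1/1.82)/(4πk) = 0.006105/(4π·419) = 1.159×10^-6 K/W
  R_phenolic foam = (1/1.82 − 1/2.35)/(4πk) = 0.1239/(4π·0.0181) = 0.5448 K/W
  R_expanded polystyrene = (1/2.35 − 1/2.91)/(4πk) = 0.08189/(4π·0.0321) = 0.2030 K/W
ΣR = 1.159×10^-6 + 0.5448 + 0.2030 = 0.7478 K/W
Q = ΔT/ΣR = (43.2 °C − 4.78 °C)/0.7478 = 51.4 W

Q = 51.4 W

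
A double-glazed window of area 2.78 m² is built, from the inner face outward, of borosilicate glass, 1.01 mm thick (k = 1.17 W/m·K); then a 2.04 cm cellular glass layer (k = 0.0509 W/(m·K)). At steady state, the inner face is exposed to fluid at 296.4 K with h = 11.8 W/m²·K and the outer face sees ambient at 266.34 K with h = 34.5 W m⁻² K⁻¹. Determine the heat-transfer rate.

Q = 162 W

Resistance network (inner→outer):
  R_conv,in = 1/(hA) = 1/(11.8·2.78) = 0.03048 K/W
  R_borosilicate glass = L/(kA) = 0.00101/(1.17·2.78) = 3.105×10^-4 K/W
  R_cellular glass = L/(kA) = 0.0204/(0.0509·2.78) = 0.1442 K/W
  R_conv,out = 1/(hA) = 1/(34.5·2.78) = 0.01043 K/W
ΣR = 0.03048 + 3.105×10^-4 + 0.1442 + 0.01043 = 0.1854 K/W
Q = ΔT/ΣR = (296.4 K − 266.34 K)/0.1854 = 162 W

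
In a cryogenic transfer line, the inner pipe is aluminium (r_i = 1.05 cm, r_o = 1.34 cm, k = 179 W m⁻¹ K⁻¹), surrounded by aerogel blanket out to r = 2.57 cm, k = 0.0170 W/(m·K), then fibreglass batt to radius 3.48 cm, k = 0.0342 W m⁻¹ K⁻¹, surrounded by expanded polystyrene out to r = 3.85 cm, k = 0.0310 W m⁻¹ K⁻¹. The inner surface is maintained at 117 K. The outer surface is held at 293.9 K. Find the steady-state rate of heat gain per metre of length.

Resistance network (inner→outer):
  R'_aluminium = ln(0.0134/0.0105)/(2πk) = 0.2439/(2π·179) = 2.168×10^-4 m·K/W
  R'_aerogel blanket = ln(0.0257/0.0134)/(2πk) = 0.6512/(2π·0.0170) = 6.097 m·K/W
  R'_fibreglass batt = ln(0.0348/0.0257)/(2πk) = 0.3031/(2π·0.0342) = 1.411 m·K/W
  R'_expanded polystyrene = ln(0.0385/0.0348)/(2πk) = 0.1010/(2π·0.0310) = 0.5187 m·K/W
ΣR = 2.168×10^-4 + 6.097 + 1.411 + 0.5187 = 8.027 m·K/W
Q' = ΔT/ΣR = (117 K − 293.9 K)/8.027 = -22.0 W/m
(Negative Q' ⇒ heat flows inward; heat gain = 22.0 W/m.)

Q' = 22.0 W/m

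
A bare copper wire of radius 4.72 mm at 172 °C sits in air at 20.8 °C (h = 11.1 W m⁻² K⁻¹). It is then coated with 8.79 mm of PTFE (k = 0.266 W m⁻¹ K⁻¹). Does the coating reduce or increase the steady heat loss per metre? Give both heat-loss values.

increases: 49.8 → 89.4 W/m

Critical radius for a cylinder: r_cr = k/h = 0.0240 m = 2.40 cm.
Outer radius after coating: r₂ = 0.00472 + 0.00879 = 0.01351 m.
Since r₁ < r_cr and r₂ ≤ r_cr, the coating moves toward the maximum at r_cr — heat loss rises.
Bare: R = 1/(2πr₁h) = 3.038 m·K/W; Q = 151.2/3.038 = 49.8 W/m.
Coated: R = R_cond + R_conv = 1.691 m·K/W; Q = 151.2/1.691 = 89.4 W/m.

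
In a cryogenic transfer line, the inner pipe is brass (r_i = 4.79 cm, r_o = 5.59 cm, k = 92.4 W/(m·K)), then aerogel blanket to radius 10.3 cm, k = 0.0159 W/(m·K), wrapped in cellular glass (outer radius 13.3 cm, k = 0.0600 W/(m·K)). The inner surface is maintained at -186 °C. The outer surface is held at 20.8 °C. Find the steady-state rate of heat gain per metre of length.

Q' = 30.4 W/m

Treat each layer as a resistance in series:
  R'_brass = ln(0.0559/0.0479)/(2πk) = 0.1544/(2π·92.4) = 2.660×10^-4 m·K/W
  R'_aerogel blanket = ln(0.103/0.0559)/(2πk) = 0.6112/(2π·0.0159) = 6.118 m·K/W
  R'_cellular glass = ln(0.133/0.103)/(2πk) = 0.2556/(2π·0.0600) = 0.6781 m·K/W
ΣR = 2.660×10^-4 + 6.118 + 0.6781 = 6.796 m·K/W
Q' = ΔT/ΣR = (-186 °C − 20.8 °C)/6.796 = -30.4 W/m
(Negative Q' ⇒ heat flows inward; heat gain = 30.4 W/m.)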